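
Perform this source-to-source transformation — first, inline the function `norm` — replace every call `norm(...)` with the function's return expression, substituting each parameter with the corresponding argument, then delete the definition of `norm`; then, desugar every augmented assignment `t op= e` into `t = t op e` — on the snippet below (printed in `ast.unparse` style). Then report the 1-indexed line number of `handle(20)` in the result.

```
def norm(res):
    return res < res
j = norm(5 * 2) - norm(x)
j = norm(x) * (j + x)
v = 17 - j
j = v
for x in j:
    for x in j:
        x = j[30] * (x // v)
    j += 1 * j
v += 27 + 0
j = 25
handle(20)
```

11

Transformed code:
j = (5 * 2 < 5 * 2) - (x < x)
j = (x < x) * (j + x)
v = 17 - j
j = v
for x in j:
    for x in j:
        x = j[30] * (x // v)
    j = j + 1 * j
v = v + (27 + 0)
j = 25
handle(20)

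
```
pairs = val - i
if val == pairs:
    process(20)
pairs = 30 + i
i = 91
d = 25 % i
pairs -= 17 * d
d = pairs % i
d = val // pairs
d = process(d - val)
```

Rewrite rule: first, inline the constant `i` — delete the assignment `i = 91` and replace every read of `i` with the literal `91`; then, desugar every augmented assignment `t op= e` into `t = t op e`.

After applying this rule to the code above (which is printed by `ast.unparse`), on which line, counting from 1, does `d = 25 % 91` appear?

Transformed code:
pairs = val - 91
if val == pairs:
    process(20)
pairs = 30 + 91
d = 25 % 91
pairs = pairs - 17 * d
d = pairs % 91
d = val // pairs
d = process(d - val)

5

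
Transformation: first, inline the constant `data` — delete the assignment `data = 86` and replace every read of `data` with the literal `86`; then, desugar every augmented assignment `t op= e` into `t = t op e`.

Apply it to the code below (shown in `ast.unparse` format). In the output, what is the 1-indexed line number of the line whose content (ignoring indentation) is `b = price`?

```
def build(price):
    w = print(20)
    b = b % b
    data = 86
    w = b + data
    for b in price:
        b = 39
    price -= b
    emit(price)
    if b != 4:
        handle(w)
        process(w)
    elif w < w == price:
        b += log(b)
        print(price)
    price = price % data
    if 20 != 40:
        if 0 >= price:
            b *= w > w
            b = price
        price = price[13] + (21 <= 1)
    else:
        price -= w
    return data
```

Transformed code:
def build(price):
    w = print(20)
    b = b % b
    w = b + 86
    for b in price:
        b = 39
    price = price - b
    emit(price)
    if b != 4:
        handle(w)
        process(w)
    elif w < w == price:
        b = b + log(b)
        print(price)
    price = price % 86
    if 20 != 40:
        if 0 >= price:
            b = b * (w > w)
            b = price
        price = price[13] + (21 <= 1)
    else:
        price = price - w
    return 86

19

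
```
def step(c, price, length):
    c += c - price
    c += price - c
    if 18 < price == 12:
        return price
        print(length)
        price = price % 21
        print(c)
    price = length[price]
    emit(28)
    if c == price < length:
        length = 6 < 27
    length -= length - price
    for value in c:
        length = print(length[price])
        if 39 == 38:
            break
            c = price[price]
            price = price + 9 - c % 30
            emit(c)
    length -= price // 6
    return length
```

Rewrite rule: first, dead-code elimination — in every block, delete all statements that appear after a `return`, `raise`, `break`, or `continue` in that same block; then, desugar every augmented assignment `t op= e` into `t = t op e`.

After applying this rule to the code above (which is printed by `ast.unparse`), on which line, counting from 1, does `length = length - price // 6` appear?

Transformed code:
def step(c, price, length):
    c = c + (c - price)
    c = c + (price - c)
    if 18 < price == 12:
        return price
    price = length[price]
    emit(28)
    if c == price < length:
        length = 6 < 27
    length = length - (length - price)
    for value in c:
        length = print(length[price])
        if 39 == 38:
            break
    length = length - price // 6
    return length

15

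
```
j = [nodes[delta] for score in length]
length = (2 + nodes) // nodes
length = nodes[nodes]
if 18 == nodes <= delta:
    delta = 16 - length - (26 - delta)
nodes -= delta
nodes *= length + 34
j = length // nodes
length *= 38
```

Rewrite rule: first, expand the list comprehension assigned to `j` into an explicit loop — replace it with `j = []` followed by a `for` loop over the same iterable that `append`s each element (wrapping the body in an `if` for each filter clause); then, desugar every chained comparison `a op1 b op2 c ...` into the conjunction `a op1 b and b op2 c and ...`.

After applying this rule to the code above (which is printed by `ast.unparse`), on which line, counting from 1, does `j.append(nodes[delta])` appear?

3

Transformed code:
j = []
for score in length:
    j.append(nodes[delta])
length = (2 + nodes) // nodes
length = nodes[nodes]
if 18 == nodes and nodes <= delta:
    delta = 16 - length - (26 - delta)
nodes -= delta
nodes *= length + 34
j = length // nodes
length *= 38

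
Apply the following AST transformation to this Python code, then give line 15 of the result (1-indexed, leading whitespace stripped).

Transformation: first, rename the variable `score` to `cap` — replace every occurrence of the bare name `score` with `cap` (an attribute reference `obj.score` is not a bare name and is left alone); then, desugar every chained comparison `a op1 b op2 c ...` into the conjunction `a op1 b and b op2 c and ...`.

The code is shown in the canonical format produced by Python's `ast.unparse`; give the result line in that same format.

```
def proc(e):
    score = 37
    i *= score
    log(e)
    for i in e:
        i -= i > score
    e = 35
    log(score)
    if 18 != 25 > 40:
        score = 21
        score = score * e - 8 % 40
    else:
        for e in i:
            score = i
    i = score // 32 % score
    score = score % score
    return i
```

Transformed code:
def proc(e):
    cap = 37
    i *= cap
    log(e)
    for i in e:
        i -= i > cap
    e = 35
    log(cap)
    if 18 != 25 and 25 > 40:
        cap = 21
        cap = cap * e - 8 % 40
    else:
        for e in i:
            cap = i
    i = cap // 32 % cap
    cap = cap % cap
    return i

i = cap // 32 % cap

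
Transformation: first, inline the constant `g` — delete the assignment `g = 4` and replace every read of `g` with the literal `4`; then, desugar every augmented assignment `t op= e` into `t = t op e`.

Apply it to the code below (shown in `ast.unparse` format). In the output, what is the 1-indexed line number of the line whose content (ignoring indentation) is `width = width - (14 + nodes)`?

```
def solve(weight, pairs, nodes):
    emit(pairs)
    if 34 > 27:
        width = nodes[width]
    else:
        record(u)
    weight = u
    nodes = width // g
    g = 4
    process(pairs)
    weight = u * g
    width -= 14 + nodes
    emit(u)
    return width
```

Transformed code:
def solve(weight, pairs, nodes):
    emit(pairs)
    if 34 > 27:
        width = nodes[width]
    else:
        record(u)
    weight = u
    nodes = width // 4
    process(pairs)
    weight = u * 4
    width = width - (14 + nodes)
    emit(u)
    return width

11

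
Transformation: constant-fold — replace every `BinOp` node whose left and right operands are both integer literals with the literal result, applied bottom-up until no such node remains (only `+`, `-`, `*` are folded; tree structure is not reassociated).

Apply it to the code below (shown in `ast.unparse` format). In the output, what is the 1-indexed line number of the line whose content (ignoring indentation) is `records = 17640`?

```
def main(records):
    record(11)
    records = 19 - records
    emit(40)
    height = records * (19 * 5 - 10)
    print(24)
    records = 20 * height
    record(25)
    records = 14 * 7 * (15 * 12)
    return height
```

9

Transformed code:
def main(records):
    record(11)
    records = 19 - records
    emit(40)
    height = records * 85
    print(24)
    records = 20 * height
    record(25)
    records = 17640
    return height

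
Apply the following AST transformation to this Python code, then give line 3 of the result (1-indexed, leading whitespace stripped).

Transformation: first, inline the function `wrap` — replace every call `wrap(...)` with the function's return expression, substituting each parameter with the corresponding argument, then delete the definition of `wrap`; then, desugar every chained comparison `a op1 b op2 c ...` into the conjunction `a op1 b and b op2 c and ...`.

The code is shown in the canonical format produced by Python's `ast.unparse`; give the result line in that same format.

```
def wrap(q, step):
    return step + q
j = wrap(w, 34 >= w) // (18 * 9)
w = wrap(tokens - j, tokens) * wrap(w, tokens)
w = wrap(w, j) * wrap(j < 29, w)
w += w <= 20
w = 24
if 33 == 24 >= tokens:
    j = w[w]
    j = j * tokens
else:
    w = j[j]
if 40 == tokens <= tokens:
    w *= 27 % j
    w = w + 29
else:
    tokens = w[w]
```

w = (j + w) * (w + (j < 29))

Transformed code:
j = ((34 >= w) + w) // (18 * 9)
w = (tokens + (tokens - j)) * (tokens + w)
w = (j + w) * (w + (j < 29))
w += w <= 20
w = 24
if 33 == 24 and 24 >= tokens:
    j = w[w]
    j = j * tokens
else:
    w = j[j]
if 40 == tokens and tokens <= tokens:
    w *= 27 % j
    w = w + 29
else:
    tokens = w[w]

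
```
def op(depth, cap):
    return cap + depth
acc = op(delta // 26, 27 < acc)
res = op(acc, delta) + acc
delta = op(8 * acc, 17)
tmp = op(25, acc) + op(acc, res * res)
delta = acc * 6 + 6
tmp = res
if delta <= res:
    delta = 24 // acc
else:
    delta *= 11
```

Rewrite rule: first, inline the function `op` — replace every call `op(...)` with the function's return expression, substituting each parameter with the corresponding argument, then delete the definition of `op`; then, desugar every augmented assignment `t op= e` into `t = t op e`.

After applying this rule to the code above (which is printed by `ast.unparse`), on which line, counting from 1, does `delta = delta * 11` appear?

Transformed code:
acc = (27 < acc) + delta // 26
res = delta + acc + acc
delta = 17 + 8 * acc
tmp = acc + 25 + (res * res + acc)
delta = acc * 6 + 6
tmp = res
if delta <= res:
    delta = 24 // acc
else:
    delta = delta * 11

10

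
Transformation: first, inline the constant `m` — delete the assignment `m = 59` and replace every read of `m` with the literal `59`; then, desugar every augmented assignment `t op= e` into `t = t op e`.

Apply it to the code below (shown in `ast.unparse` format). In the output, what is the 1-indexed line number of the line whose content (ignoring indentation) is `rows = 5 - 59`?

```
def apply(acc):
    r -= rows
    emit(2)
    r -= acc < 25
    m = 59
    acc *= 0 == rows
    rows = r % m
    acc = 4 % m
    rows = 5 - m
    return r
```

Transformed code:
def apply(acc):
    r = r - rows
    emit(2)
    r = r - (acc < 25)
    acc = acc * (0 == rows)
    rows = r % 59
    acc = 4 % 59
    rows = 5 - 59
    return r

8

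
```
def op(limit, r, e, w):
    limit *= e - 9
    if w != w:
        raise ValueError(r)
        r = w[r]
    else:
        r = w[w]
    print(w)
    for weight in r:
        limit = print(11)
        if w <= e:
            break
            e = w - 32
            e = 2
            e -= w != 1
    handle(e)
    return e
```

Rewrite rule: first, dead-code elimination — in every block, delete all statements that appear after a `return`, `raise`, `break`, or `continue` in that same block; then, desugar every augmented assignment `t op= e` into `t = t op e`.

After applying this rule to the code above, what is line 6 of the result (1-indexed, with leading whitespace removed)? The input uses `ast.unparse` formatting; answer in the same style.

r = w[w]

Transformed code:
def op(limit, r, e, w):
    limit = limit * (e - 9)
    if w != w:
        raise ValueError(r)
    else:
        r = w[w]
    print(w)
    for weight in r:
        limit = print(11)
        if w <= e:
            break
    handle(e)
    return e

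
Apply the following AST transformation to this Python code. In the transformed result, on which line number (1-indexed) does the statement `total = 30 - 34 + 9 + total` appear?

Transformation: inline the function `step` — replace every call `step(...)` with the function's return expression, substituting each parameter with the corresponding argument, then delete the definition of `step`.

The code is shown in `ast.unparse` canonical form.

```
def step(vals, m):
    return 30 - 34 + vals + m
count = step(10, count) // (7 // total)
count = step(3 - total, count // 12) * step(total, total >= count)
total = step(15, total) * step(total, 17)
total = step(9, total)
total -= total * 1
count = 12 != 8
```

Transformed code:
count = (30 - 34 + 10 + count) // (7 // total)
count = (30 - 34 + (3 - total) + count // 12) * (30 - 34 + total + (total >= count))
total = (30 - 34 + 15 + total) * (30 - 34 + total + 17)
total = 30 - 34 + 9 + total
total -= total * 1
count = 12 != 8

4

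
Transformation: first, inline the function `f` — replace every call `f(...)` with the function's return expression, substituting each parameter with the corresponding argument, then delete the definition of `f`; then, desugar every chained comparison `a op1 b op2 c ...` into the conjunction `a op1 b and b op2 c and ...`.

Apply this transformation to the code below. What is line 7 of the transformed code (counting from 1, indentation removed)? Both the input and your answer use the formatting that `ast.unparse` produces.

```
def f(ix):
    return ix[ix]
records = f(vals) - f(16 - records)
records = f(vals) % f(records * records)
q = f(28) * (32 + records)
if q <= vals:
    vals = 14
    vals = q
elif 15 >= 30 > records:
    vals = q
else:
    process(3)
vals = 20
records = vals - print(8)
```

elif 15 >= 30 and 30 > records:

Transformed code:
records = vals[vals] - (16 - records)[16 - records]
records = vals[vals] % (records * records)[records * records]
q = 28[28] * (32 + records)
if q <= vals:
    vals = 14
    vals = q
elif 15 >= 30 and 30 > records:
    vals = q
else:
    process(3)
vals = 20
records = vals - print(8)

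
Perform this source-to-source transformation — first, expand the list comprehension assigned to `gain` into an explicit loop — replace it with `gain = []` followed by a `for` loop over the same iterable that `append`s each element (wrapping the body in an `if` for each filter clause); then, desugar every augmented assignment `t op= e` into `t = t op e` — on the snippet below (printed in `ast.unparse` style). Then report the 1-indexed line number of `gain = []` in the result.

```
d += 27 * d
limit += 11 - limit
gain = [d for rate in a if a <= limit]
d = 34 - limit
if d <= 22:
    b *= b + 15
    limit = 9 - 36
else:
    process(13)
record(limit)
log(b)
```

3

Transformed code:
d = d + 27 * d
limit = limit + (11 - limit)
gain = []
for rate in a:
    if a <= limit:
        gain.append(d)
d = 34 - limit
if d <= 22:
    b = b * (b + 15)
    limit = 9 - 36
else:
    process(13)
record(limit)
log(b)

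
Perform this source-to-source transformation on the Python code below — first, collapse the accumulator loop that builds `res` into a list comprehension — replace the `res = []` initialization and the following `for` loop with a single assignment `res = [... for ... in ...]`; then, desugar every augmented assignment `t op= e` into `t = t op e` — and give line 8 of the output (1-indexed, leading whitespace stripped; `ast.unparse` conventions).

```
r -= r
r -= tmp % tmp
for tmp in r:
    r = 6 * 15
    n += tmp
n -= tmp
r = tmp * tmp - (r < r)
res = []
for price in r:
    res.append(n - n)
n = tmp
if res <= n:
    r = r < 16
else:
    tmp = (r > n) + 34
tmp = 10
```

Transformed code:
r = r - r
r = r - tmp % tmp
for tmp in r:
    r = 6 * 15
    n = n + tmp
n = n - tmp
r = tmp * tmp - (r < r)
res = [n - n for price in r]
n = tmp
if res <= n:
    r = r < 16
else:
    tmp = (r > n) + 34
tmp = 10

res = [n - n for price in r]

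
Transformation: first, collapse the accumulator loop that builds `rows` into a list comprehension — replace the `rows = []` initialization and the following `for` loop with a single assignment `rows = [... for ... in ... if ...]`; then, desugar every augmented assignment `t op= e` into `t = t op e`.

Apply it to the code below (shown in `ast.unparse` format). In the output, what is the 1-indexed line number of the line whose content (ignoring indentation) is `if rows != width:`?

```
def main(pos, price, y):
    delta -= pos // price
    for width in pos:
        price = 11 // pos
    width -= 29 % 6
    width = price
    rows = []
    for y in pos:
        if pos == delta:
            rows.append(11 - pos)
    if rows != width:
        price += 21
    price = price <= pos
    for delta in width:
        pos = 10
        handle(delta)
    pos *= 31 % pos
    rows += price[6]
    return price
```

Transformed code:
def main(pos, price, y):
    delta = delta - pos // price
    for width in pos:
        price = 11 // pos
    width = width - 29 % 6
    width = price
    rows = [11 - pos for y in pos if pos == delta]
    if rows != width:
        price = price + 21
    price = price <= pos
    for delta in width:
        pos = 10
        handle(delta)
    pos = pos * (31 % pos)
    rows = rows + price[6]
    return price

8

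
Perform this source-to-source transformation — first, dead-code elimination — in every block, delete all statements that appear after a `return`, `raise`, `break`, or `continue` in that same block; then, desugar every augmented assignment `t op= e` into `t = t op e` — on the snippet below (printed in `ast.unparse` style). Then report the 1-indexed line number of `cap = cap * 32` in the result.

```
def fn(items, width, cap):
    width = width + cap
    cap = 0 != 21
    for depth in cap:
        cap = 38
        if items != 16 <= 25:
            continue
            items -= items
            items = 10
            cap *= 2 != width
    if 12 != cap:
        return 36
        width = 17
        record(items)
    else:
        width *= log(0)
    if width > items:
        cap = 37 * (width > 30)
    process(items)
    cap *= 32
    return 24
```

Transformed code:
def fn(items, width, cap):
    width = width + cap
    cap = 0 != 21
    for depth in cap:
        cap = 38
        if items != 16 <= 25:
            continue
    if 12 != cap:
        return 36
    else:
        width = width * log(0)
    if width > items:
        cap = 37 * (width > 30)
    process(items)
    cap = cap * 32
    return 24

15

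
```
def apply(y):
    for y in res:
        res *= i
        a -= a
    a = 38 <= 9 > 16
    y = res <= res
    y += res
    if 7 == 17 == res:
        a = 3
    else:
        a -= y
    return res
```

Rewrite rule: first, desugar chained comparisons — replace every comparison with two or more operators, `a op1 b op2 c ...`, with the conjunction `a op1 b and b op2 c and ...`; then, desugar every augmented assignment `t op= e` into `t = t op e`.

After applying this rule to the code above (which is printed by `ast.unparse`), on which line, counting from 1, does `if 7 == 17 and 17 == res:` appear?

8

Transformed code:
def apply(y):
    for y in res:
        res = res * i
        a = a - a
    a = 38 <= 9 and 9 > 16
    y = res <= res
    y = y + res
    if 7 == 17 and 17 == res:
        a = 3
    else:
        a = a - y
    return res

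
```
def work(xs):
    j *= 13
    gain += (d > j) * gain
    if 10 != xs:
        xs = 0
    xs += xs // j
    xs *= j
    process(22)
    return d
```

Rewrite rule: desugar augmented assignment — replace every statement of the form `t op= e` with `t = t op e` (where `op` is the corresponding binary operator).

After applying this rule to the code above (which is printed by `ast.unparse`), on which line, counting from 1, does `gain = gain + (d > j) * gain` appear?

3

Transformed code:
def work(xs):
    j = j * 13
    gain = gain + (d > j) * gain
    if 10 != xs:
        xs = 0
    xs = xs + xs // j
    xs = xs * j
    process(22)
    return d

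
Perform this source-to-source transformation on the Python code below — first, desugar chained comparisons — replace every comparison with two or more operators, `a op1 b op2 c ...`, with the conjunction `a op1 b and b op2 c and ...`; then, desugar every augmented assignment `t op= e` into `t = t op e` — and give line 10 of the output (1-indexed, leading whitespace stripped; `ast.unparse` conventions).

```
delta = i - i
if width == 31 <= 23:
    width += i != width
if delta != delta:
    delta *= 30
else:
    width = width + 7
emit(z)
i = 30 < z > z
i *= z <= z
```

i = i * (z <= z)

Transformed code:
delta = i - i
if width == 31 and 31 <= 23:
    width = width + (i != width)
if delta != delta:
    delta = delta * 30
else:
    width = width + 7
emit(z)
i = 30 < z and z > z
i = i * (z <= z)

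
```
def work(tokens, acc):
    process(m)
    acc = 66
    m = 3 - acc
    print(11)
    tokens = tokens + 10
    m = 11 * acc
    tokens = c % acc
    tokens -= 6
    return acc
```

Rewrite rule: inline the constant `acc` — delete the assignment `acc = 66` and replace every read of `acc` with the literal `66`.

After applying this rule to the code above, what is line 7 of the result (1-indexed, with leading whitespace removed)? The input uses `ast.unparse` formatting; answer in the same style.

Transformed code:
def work(tokens, acc):
    process(m)
    m = 3 - 66
    print(11)
    tokens = tokens + 10
    m = 11 * 66
    tokens = c % 66
    tokens -= 6
    return 66

tokens = c % 66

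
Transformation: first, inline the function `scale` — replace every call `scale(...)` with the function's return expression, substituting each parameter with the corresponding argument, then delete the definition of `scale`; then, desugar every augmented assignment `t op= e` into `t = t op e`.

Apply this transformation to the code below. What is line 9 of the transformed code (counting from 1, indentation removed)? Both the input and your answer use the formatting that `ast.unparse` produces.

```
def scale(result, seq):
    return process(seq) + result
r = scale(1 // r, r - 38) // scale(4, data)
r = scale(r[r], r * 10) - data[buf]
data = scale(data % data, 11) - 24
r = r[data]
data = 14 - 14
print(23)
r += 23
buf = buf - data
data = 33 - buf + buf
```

Transformed code:
r = (process(r - 38) + 1 // r) // (process(data) + 4)
r = process(r * 10) + r[r] - data[buf]
data = process(11) + data % data - 24
r = r[data]
data = 14 - 14
print(23)
r = r + 23
buf = buf - data
data = 33 - buf + buf

data = 33 - buf + buf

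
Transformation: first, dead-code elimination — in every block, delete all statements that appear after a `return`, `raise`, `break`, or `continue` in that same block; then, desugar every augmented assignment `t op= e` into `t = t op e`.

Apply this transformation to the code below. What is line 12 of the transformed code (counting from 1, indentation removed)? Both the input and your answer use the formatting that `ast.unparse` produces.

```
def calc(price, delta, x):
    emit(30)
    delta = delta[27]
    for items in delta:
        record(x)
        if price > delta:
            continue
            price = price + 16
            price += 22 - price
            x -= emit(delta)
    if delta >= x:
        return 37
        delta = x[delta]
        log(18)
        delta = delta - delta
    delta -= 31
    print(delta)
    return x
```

Transformed code:
def calc(price, delta, x):
    emit(30)
    delta = delta[27]
    for items in delta:
        record(x)
        if price > delta:
            continue
    if delta >= x:
        return 37
    delta = delta - 31
    print(delta)
    return x

return x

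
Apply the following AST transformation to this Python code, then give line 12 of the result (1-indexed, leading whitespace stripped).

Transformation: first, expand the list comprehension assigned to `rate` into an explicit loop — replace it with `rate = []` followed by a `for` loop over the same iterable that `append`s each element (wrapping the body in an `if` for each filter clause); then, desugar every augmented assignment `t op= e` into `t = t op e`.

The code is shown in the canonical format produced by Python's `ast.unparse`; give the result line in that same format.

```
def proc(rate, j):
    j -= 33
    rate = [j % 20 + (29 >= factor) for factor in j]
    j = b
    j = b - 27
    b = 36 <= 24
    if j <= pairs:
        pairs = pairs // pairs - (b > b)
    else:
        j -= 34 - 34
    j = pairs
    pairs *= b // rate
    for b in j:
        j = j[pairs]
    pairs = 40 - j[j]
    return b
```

j = j - (34 - 34)

Transformed code:
def proc(rate, j):
    j = j - 33
    rate = []
    for factor in j:
        rate.append(j % 20 + (29 >= factor))
    j = b
    j = b - 27
    b = 36 <= 24
    if j <= pairs:
        pairs = pairs // pairs - (b > b)
    else:
        j = j - (34 - 34)
    j = pairs
    pairs = pairs * (b // rate)
    for b in j:
        j = j[pairs]
    pairs = 40 - j[j]
    return b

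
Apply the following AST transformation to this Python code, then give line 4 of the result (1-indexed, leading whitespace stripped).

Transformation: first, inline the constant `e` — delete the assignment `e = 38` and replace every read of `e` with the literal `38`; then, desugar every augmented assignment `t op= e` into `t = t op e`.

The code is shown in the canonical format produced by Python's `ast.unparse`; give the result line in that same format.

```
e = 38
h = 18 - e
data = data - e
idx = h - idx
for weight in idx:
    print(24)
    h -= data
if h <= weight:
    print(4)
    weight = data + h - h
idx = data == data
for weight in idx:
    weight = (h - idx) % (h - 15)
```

Transformed code:
h = 18 - 38
data = data - 38
idx = h - idx
for weight in idx:
    print(24)
    h = h - data
if h <= weight:
    print(4)
    weight = data + h - h
idx = data == data
for weight in idx:
    weight = (h - idx) % (h - 15)

for weight in idx:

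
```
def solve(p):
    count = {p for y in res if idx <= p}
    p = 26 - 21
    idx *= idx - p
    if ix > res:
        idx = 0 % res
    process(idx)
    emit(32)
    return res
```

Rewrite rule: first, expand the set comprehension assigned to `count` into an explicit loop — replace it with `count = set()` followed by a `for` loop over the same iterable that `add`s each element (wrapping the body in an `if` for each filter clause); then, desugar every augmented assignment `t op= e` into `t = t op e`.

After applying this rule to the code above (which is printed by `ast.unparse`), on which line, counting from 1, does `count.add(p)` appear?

5

Transformed code:
def solve(p):
    count = set()
    for y in res:
        if idx <= p:
            count.add(p)
    p = 26 - 21
    idx = idx * (idx - p)
    if ix > res:
        idx = 0 % res
    process(idx)
    emit(32)
    return res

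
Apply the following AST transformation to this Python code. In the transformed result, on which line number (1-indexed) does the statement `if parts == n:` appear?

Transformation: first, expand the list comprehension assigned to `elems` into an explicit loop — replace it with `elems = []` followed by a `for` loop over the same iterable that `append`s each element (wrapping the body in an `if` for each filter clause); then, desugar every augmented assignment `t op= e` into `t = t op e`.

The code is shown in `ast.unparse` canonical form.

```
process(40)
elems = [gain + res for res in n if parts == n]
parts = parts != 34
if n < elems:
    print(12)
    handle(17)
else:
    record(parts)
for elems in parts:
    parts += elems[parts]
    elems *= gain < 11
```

4

Transformed code:
process(40)
elems = []
for res in n:
    if parts == n:
        elems.append(gain + res)
parts = parts != 34
if n < elems:
    print(12)
    handle(17)
else:
    record(parts)
for elems in parts:
    parts = parts + elems[parts]
    elems = elems * (gain < 11)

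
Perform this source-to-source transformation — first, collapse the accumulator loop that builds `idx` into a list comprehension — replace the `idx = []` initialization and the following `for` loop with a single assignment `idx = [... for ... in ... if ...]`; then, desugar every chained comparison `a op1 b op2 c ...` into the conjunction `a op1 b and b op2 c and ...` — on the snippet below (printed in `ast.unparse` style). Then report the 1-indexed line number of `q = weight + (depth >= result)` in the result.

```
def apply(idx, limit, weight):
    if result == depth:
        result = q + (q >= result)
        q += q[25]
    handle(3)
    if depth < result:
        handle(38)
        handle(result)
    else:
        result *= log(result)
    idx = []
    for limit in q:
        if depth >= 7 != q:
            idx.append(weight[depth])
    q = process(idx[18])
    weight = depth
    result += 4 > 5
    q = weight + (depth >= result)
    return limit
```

15

Transformed code:
def apply(idx, limit, weight):
    if result == depth:
        result = q + (q >= result)
        q += q[25]
    handle(3)
    if depth < result:
        handle(38)
        handle(result)
    else:
        result *= log(result)
    idx = [weight[depth] for limit in q if depth >= 7 and 7 != q]
    q = process(idx[18])
    weight = depth
    result += 4 > 5
    q = weight + (depth >= result)
    return limit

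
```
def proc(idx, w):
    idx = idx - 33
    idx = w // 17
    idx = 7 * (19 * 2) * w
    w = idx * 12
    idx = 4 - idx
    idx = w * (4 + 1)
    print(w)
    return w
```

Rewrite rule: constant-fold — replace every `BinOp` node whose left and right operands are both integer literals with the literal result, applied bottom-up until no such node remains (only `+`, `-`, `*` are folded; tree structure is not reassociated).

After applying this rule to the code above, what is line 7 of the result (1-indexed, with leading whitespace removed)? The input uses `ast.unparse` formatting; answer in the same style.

idx = w * 5

Transformed code:
def proc(idx, w):
    idx = idx - 33
    idx = w // 17
    idx = 266 * w
    w = idx * 12
    idx = 4 - idx
    idx = w * 5
    print(w)
    return w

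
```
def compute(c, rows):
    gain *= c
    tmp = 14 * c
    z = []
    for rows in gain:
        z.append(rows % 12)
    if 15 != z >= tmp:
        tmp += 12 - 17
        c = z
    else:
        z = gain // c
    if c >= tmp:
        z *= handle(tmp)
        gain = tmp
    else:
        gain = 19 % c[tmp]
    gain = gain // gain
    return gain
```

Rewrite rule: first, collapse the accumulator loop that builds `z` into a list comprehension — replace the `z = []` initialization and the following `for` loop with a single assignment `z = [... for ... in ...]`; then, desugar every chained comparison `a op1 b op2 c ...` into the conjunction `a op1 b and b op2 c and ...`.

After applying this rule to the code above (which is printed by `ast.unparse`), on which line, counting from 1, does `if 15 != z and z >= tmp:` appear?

Transformed code:
def compute(c, rows):
    gain *= c
    tmp = 14 * c
    z = [rows % 12 for rows in gain]
    if 15 != z and z >= tmp:
        tmp += 12 - 17
        c = z
    else:
        z = gain // c
    if c >= tmp:
        z *= handle(tmp)
        gain = tmp
    else:
        gain = 19 % c[tmp]
    gain = gain // gain
    return gain

5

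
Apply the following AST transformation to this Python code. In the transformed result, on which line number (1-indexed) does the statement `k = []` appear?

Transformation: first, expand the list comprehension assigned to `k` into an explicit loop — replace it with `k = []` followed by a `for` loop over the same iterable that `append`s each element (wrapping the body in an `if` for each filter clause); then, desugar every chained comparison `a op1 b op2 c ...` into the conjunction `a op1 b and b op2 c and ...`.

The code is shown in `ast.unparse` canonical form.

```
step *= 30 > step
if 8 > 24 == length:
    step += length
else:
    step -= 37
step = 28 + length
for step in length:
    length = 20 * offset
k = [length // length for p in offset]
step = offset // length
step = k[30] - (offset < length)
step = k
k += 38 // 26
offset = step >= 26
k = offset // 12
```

9

Transformed code:
step *= 30 > step
if 8 > 24 and 24 == length:
    step += length
else:
    step -= 37
step = 28 + length
for step in length:
    length = 20 * offset
k = []
for p in offset:
    k.append(length // length)
step = offset // length
step = k[30] - (offset < length)
step = k
k += 38 // 26
offset = step >= 26
k = offset // 12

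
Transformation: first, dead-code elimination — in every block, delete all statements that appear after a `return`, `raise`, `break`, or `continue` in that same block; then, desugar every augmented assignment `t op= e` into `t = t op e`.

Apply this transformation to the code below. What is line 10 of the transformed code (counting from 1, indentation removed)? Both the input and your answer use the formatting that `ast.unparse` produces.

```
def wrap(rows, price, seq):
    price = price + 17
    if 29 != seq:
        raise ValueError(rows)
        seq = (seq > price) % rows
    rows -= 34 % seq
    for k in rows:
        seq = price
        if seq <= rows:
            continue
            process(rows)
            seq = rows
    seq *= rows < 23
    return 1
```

seq = seq * (rows < 23)

Transformed code:
def wrap(rows, price, seq):
    price = price + 17
    if 29 != seq:
        raise ValueError(rows)
    rows = rows - 34 % seq
    for k in rows:
        seq = price
        if seq <= rows:
            continue
    seq = seq * (rows < 23)
    return 1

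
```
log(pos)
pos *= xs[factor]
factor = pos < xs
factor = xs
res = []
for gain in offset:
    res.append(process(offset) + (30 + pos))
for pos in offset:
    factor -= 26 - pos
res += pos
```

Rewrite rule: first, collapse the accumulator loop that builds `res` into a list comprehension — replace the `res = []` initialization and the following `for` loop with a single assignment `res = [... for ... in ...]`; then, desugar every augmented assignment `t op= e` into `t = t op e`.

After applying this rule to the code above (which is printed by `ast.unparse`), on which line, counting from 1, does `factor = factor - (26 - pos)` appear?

7

Transformed code:
log(pos)
pos = pos * xs[factor]
factor = pos < xs
factor = xs
res = [process(offset) + (30 + pos) for gain in offset]
for pos in offset:
    factor = factor - (26 - pos)
res = res + pos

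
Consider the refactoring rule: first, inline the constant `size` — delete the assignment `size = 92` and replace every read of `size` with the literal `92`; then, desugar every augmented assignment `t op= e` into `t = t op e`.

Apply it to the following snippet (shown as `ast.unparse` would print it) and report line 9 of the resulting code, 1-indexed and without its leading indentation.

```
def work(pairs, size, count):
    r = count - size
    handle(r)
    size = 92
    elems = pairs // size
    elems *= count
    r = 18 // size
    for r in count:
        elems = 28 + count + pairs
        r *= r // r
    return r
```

r = r * (r // r)

Transformed code:
def work(pairs, size, count):
    r = count - 92
    handle(r)
    elems = pairs // 92
    elems = elems * count
    r = 18 // 92
    for r in count:
        elems = 28 + count + pairs
        r = r * (r // r)
    return r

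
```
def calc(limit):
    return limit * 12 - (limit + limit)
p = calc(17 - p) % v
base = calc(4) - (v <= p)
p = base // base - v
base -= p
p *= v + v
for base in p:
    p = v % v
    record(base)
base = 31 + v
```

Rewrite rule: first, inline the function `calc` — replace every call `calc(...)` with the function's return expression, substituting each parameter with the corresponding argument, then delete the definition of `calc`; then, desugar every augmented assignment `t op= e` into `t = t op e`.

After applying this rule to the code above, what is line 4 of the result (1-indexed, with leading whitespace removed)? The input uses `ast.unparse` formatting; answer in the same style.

Transformed code:
p = ((17 - p) * 12 - (17 - p + (17 - p))) % v
base = 4 * 12 - (4 + 4) - (v <= p)
p = base // base - v
base = base - p
p = p * (v + v)
for base in p:
    p = v % v
    record(base)
base = 31 + v

base = base - p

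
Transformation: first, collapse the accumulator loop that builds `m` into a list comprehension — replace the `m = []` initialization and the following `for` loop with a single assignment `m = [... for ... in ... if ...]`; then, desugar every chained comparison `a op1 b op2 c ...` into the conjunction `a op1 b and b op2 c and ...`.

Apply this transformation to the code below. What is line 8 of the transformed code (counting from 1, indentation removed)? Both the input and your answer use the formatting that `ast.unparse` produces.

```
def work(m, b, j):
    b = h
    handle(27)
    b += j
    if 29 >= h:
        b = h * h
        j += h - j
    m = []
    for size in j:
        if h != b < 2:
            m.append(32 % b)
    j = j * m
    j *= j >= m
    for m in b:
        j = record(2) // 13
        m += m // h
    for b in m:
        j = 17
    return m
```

m = [32 % b for size in j if h != b and b < 2]

Transformed code:
def work(m, b, j):
    b = h
    handle(27)
    b += j
    if 29 >= h:
        b = h * h
        j += h - j
    m = [32 % b for size in j if h != b and b < 2]
    j = j * m
    j *= j >= m
    for m in b:
        j = record(2) // 13
        m += m // h
    for b in m:
        j = 17
    return m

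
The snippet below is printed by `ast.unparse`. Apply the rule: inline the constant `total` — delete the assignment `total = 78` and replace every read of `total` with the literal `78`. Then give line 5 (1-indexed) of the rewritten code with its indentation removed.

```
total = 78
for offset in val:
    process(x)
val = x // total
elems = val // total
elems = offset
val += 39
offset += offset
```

Transformed code:
for offset in val:
    process(x)
val = x // 78
elems = val // 78
elems = offset
val += 39
offset += offset

elems = offset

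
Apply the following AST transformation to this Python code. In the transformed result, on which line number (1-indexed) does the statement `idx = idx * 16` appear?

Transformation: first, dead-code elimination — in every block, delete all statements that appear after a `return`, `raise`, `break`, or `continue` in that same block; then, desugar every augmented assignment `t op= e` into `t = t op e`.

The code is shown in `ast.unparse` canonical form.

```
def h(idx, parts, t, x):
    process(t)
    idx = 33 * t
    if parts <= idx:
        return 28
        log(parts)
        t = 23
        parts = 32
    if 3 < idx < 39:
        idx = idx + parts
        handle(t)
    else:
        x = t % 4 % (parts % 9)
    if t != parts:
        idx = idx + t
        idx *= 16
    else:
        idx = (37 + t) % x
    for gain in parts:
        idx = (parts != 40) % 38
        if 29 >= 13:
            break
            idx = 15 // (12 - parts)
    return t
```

13

Transformed code:
def h(idx, parts, t, x):
    process(t)
    idx = 33 * t
    if parts <= idx:
        return 28
    if 3 < idx < 39:
        idx = idx + parts
        handle(t)
    else:
        x = t % 4 % (parts % 9)
    if t != parts:
        idx = idx + t
        idx = idx * 16
    else:
        idx = (37 + t) % x
    for gain in parts:
        idx = (parts != 40) % 38
        if 29 >= 13:
            break
    return t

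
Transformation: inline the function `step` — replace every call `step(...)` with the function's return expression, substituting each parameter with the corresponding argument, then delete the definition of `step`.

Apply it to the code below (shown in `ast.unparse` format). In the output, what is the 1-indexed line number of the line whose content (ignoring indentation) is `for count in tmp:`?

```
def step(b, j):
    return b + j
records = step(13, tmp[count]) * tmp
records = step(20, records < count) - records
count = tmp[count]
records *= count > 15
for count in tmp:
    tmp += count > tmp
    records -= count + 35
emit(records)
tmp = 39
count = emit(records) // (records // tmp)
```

5

Transformed code:
records = (13 + tmp[count]) * tmp
records = 20 + (records < count) - records
count = tmp[count]
records *= count > 15
for count in tmp:
    tmp += count > tmp
    records -= count + 35
emit(records)
tmp = 39
count = emit(records) // (records // tmp)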